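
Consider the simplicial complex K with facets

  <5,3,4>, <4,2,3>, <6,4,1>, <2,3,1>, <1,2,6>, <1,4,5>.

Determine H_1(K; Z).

H_1 ≅ Z.

Fix the vertex order 1 < 2 < 3 < 4 < 5 < 6 and write every simplex with vertices in increasing order. Then dim K = 2 and the simplices of K are:

  0-simplices (6): [1], [2], [3], [4], [5], [6]
  1-simplices (12): [1,2], [1,3], [1,4], [1,5], [1,6], [2,3], [2,4], [2,6], [3,4], [3,5], [4,5], [4,6]
  2-simplices (6): [1,2,3], [1,2,6], [1,4,5], [1,4,6], [2,3,4], [3,4,5]

giving chain groups C_0 ≅ Z^6, C_1 ≅ Z^12, C_2 ≅ Z^6.

Boundary ∂_1: C_1 → C_0 maps an edge to its endpoints' difference, ∂[p,q] = q − p. For instance
  ∂[1,6] = [6] − [1].
The 6×12 boundary matrix has rank 5 and Smith normal form diag(1,1,1,1,1).

Boundary ∂_2: C_2 → C_1 maps a triangle to the signed sum of its edges. For instance
  ∂[1,2,3] = [2,3] − [1,3] + [1,2],
  ∂[1,4,6] = [4,6] − [1,6] + [1,4].
This gives a 12×6 integer matrix of rank 6; reducing to Smith normal form yields diagonal entries (1,1,1,1,1,1).

Now H_k = ker ∂_k / im ∂_{k+1}, so:

  H_1: rank ker ∂_1 − rank ∂_2 = (12 − 5) − 6 = 1, and the invariant factors of ∂_2 are all 1, so H_1 = Z.

(K is a triangulation of the cylinder S^1 x I.)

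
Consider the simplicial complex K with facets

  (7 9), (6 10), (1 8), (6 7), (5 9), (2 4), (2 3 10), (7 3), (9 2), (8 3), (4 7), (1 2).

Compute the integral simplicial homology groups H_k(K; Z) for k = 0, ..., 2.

Fix the vertex order 1 < 2 < 3 < 4 < 5 < 6 < 7 < 8 < 9 < 10 and write every simplex with vertices in increasing order. Then dim K = 2 and the simplices of K are:

  0-simplices (10): [1], [2], [3], [4], [5], [6], [7], [8], [9], [10]
  1-simplices (14): [1,2], [1,8], [2,3], [2,4], [2,9], [2,10], [3,7], [3,8], [3,10], [4,7], [5,9], [6,7], [6,10], [7,9]
  2-simplices (1): [2,3,10]

giving chain groups C_0 ≅ Z^10, C_1 ≅ Z^14, C_2 ≅ Z^1.

Boundary ∂_1: C_1 → C_0 maps an edge to its endpoints' difference, ∂[p,q] = q − p. For instance
  ∂[3,7] = [7] − [3].
This gives a 10×14 integer matrix of rank 9; reducing to Smith normal form yields diagonal entries (1,1,1,1,1,1,1,1,1).

The boundary map ∂_2: C_2 → C_1 sends each 2-simplex [p,q,r] to [q,r] − [p,r] + [p,q]. For instance
  ∂[2,3,10] = [3,10] − [2,10] + [2,3].
The 14×1 boundary matrix has rank 1 and Smith normal form diag(1).

Now H_k = ker ∂_k / im ∂_{k+1}, so:

  H_0: rank C_0 − rank ∂_1 = 10 − 9 = 1, and the invariant factors of ∂_1 are all 1, so H_0 = Z.
  H_1: rank ker ∂_1 − rank ∂_2 = (14 − 9) − 1 = 4, and the invariant factors of ∂_2 are all 1, so H_1 = Z^4.
  H_2: rank ker ∂_2 − rank ∂_3 = (1 − 1) − 0 = 0, and there is no ∂_3, so H_2 = 0.

As a check, the Euler characteristic is 10 − 14 + 1 = -3, which agrees with 1 − 4 + 0 = -3.

H_0 = Z,  H_1 = Z^4,  H_2 = 0.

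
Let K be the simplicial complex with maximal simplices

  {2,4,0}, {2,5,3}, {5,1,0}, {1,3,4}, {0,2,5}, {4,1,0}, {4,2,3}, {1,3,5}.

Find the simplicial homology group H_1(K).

We work with the vertex ordering 0 < 1 < 2 < 3 < 4 < 5. The simplices of K, each written with vertices in increasing order, are:

  0-simplices (6): [0], [1], [2], [3], [4], [5]
  1-simplices (12): [0,1], [0,2], [0,4], [0,5], [1,3], [1,4], [1,5], [2,3], [2,4], [2,5], [3,4], [3,5]
  2-simplices (8): [0,1,4], [0,1,5], [0,2,4], [0,2,5], [1,3,4], [1,3,5], [2,3,4], [2,3,5]

Hence C_0 ≅ Z^6, C_1 ≅ Z^12, C_2 ≅ Z^8.

∂_1: C_1 → C_0 sends each edge [p,q] (with p < q) to q − p. For instance
  ∂[2,5] = [5] − [2].
This gives a 6×12 integer matrix of rank 5; reducing to Smith normal form yields diagonal entries (1,1,1,1,1).

∂_2: C_2 → C_1 sends each 2-simplex [p,q,r] to [q,r] − [p,r] + [p,q]. For instance
  ∂[1,3,5] = [3,5] − [1,5] + [1,3],
  ∂[2,3,5] = [3,5] − [2,5] + [2,3].
As a 12×8 matrix over Z this has rank 7, with invariant factors (1,1,1,1,1,1,1).

Now H_k = ker ∂_k / im ∂_{k+1}, so:

  H_1: rank ker ∂_1 − rank ∂_2 = (12 − 5) − 7 = 0, and the invariant factors of ∂_2 are all 1, so H_1 ≅ 0.

H_1 ≅ 0.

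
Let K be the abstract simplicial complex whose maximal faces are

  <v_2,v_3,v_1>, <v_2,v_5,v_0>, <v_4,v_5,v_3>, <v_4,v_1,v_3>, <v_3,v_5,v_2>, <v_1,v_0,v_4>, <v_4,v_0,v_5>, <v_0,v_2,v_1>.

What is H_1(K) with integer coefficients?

We work with the vertex ordering v_0 < v_1 < v_2 < v_3 < v_4 < v_5. The simplices of K, each written with vertices in increasing order, are:

  0-simplices (6): [v_0], [v_1], [v_2], [v_3], [v_4], [v_5]
  1-simplices (12): [v_0,v_1], [v_0,v_2], [v_0,v_4], [v_0,v_5], [v_1,v_2], [v_1,v_3], [v_1,v_4], [v_2,v_3], [v_2,v_5], [v_3,v_4], [v_3,v_5], [v_4,v_5]
  2-simplices (8): [v_0,v_1,v_2], [v_0,v_1,v_4], [v_0,v_2,v_5], [v_0,v_4,v_5], [v_1,v_2,v_3], [v_1,v_3,v_4], [v_2,v_3,v_5], [v_3,v_4,v_5]

giving chain groups C_0 ≅ Z^6, C_1 ≅ Z^12, C_2 ≅ Z^8.

The boundary map ∂_1: C_1 → C_0 is given by ∂[p,q] = [q] − [p]. For instance
  ∂[v_3,v_5] = [v_5] − [v_3].
The resulting 6×12 matrix has rank 5, and its Smith normal form has invariant factors (1,1,1,1,1).

Boundary ∂_2: C_2 → C_1 maps a triangle to the signed sum of its edges. For instance
  ∂[v_2,v_3,v_5] = [v_3,v_5] − [v_2,v_5] + [v_2,v_3],
  ∂[v_1,v_3,v_4] = [v_3,v_4] − [v_1,v_4] + [v_1,v_3].
As a 12×8 matrix over Z this has rank 7, with invariant factors (1,1,1,1,1,1,1).

Computing H_k = (kernel of ∂_k) / (image of ∂_{k+1}):

  H_1: rank ker ∂_1 − rank ∂_2 = (12 − 5) − 7 = 0, and the invariant factors of ∂_2 are all 1, so H_1 = 0.

(K is a triangulation of the 2-sphere S^2.)

H_1 ≅ 0.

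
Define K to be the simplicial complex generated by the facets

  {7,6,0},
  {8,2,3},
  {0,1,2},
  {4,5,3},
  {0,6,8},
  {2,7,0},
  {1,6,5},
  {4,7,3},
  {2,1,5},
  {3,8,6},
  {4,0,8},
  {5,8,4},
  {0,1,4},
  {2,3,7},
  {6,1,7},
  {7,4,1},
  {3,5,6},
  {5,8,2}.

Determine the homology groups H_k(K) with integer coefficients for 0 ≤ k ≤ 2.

Take the total order 0 < 1 < 2 < 3 < 4 < 5 < 6 < 7 < 8 on the vertex set. Then K (dimension 2) consists of the simplices:

  0-simplices (9): [0], [1], [2], [3], [4], [5], [6], [7], [8]
  1-simplices (27): (27 of them)
  2-simplices (18): [0,1,2], [0,1,4], [0,2,7], [0,4,8], [0,6,7], [0,6,8], [1,2,5], [1,4,7], [1,5,6], [1,6,7], [2,3,7], [2,3,8], [2,5,8], [3,4,5], [3,4,7], [3,5,6], [3,6,8], [4,5,8]

Hence C_0 ≅ Z^9, C_1 ≅ Z^27, C_2 ≅ Z^18.

Boundary ∂_1: C_1 → C_0 maps an edge to its endpoints' difference, ∂[p,q] = q − p.
The 9×27 boundary matrix has rank 8 and Smith normal form diag(1,1,1,1,1,1,1,1).

∂_2: C_2 → C_1 acts by ∂[p,q,r] = [q,r] − [p,r] + [p,q]. For instance
  ∂[1,5,6] = [5,6] − [1,6] + [1,5],
  ∂[3,6,8] = [6,8] − [3,8] + [3,6].
The resulting 27×18 matrix has rank 18, and its Smith normal form has invariant factors (1,1,1,1,1,1,1,1,1,1,1,1,1,1,1,1,1,2).

Reading off H_k = ker ∂_k / im ∂_{k+1}:

  H_0: rank C_0 − rank ∂_1 = 9 − 8 = 1, and the invariant factors of ∂_1 are all 1, so H_0 = Z.
  H_1: rank ker ∂_1 − rank ∂_2 = (27 − 8) − 18 = 1, and ∂_2 has invariant factor 2 > 1, so H_1 = Z ⊕ Z/2.
  H_2: rank ker ∂_2 − rank ∂_3 = (18 − 18) − 0 = 0, and there is no ∂_3, so H_2 = 0.

(K is a triangulation of the Klein bottle.)

H_0 = Z,  H_1 = Z ⊕ Z/2,  H_2 = 0.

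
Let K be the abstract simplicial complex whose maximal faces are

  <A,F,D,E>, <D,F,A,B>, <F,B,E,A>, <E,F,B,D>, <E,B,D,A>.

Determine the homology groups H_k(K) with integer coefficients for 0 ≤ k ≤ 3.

We work with the vertex ordering A < B < D < E < F. The simplices of K, each written with vertices in increasing order, are:

  0-simplices (5): A, B, D, E, F
  1-simplices (10): AB, AD, AE, AF, BD, BE, BF, DE, DF, EF
  2-simplices (10): ABD, ABE, ABF, ADE, ADF, AEF, BDE, BDF, BEF, DEF
  3-simplices (5): ABDE, ABDF, ABEF, ADEF, BDEF

giving chain groups C_0 ≅ Z^5, C_1 ≅ Z^10, C_2 ≅ Z^10, C_3 ≅ Z^5.

Boundary ∂_1: C_1 → C_0 sends each edge [p,q] (with p < q) to q − p. For instance
  ∂DE = E − D.
This gives a 5×10 integer matrix of rank 4; reducing to Smith normal form yields diagonal entries (1,1,1,1).

∂_2: C_2 → C_1 maps a triangle to the signed sum of its edges. For instance
  ∂BDE = DE − BE + BD,
  ∂DEF = EF − DF + DE.
This gives a 10×10 integer matrix of rank 6; reducing to Smith normal form yields diagonal entries (1,1,1,1,1,1).

∂_3: C_3 → C_2 sends each 3-simplex σ to the alternating sum Σ_i (−1)^i (σ with its i-th vertex removed). For instance
  ∂BDEF = DEF − BEF + BDF − BDE,
  ∂ABEF = BEF − AEF + ABF − ABE.
As a 10×5 matrix over Z this has rank 4, with invariant factors (1,1,1,1).

Reading off H_k = ker ∂_k / im ∂_{k+1}:

  H_0: rank C_0 − rank ∂_1 = 5 − 4 = 1, and the invariant factors of ∂_1 are all 1, so H_0 ≅ Z.
  H_1: rank ker ∂_1 − rank ∂_2 = (10 − 4) − 6 = 0, and the invariant factors of ∂_2 are all 1, so H_1 ≅ 0.
  H_2: rank ker ∂_2 − rank ∂_3 = (10 − 6) − 4 = 0, and the invariant factors of ∂_3 are all 1, so H_2 ≅ 0.
  H_3: rank ker ∂_3 − rank ∂_4 = (5 − 4) − 0 = 1, and there is no ∂_4, so H_3 ≅ Z.

As a check, the Euler characteristic is 5 − 10 + 10 − 5 = 0, which agrees with 1 − 0 + 0 − 1 = 0.
(K is a triangulation of the 3-sphere S^3.)

H_0 = Z,  H_1 = 0,  H_2 = 0,  H_3 = Z.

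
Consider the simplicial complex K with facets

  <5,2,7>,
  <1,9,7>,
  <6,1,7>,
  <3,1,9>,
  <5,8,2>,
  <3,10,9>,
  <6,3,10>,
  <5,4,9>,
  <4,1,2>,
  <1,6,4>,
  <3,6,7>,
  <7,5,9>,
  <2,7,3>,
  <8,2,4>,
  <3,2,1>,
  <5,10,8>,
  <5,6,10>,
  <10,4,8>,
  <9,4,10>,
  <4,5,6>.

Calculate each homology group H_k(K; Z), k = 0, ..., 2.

H_0 ≅ Z,  H_1 ≅ Z ⊕ Z/2Z,  H_2 = 0.

Take the total order 1 < 2 < 3 < 4 < 5 < 6 < 7 < 8 < 9 < 10 on the vertex set. Then K (dimension 2) consists of the simplices:

  0-simplices (10): [1], [2], [3], [4], [5], [6], [7], [8], [9], [10]
  1-simplices (30): (30 of them)
  2-simplices (20): (20 of them)

giving chain groups C_0 ≅ Z^10, C_1 ≅ Z^30, C_2 ≅ Z^20.

The boundary map ∂_1: C_1 → C_0 sends each edge [p,q] (with p < q) to q − p.
This gives a 10×30 integer matrix of rank 9; reducing to Smith normal form yields diagonal entries (1,1,1,1,1,1,1,1,1).

The boundary map ∂_2: C_2 → C_1 acts by ∂[p,q,r] = [q,r] − [p,r] + [p,q]. For instance
  ∂[3,6,10] = [6,10] − [3,10] + [3,6],
  ∂[5,6,10] = [6,10] − [5,10] + [5,6].
The 30×20 boundary matrix has rank 20 and Smith normal form diag(1,1,1,1,1,1,1,1,1,1,1,1,1,1,1,1,1,1,1,2).

From H_k ≅ ker(∂_k) / im(∂_{k+1}) we obtain:

  H_0: rank C_0 − rank ∂_1 = 10 − 9 = 1, and the invariant factors of ∂_1 are all 1, so H_0 ≅ Z.
  H_1: rank ker ∂_1 − rank ∂_2 = (30 − 9) − 20 = 1, and ∂_2 has invariant factor 2 > 1, so H_1 ≅ Z ⊕ Z/2Z.
  H_2: rank ker ∂_2 − rank ∂_3 = (20 − 20) − 0 = 0, and there is no ∂_3, so H_2 ≅ 0.

As a check, the Euler characteristic is 10 − 30 + 20 = 0, which agrees with 1 − 1 + 0 = 0.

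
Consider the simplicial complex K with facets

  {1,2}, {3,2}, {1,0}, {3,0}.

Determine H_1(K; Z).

H_1 = Z.

Fix the vertex order 0 < 1 < 2 < 3 and write every simplex with vertices in increasing order. Then dim K = 1 and the simplices of K are:

  0-simplices (4): [0], [1], [2], [3]
  1-simplices (4): [0,1], [0,3], [1,2], [2,3]

Hence C_0 ≅ Z^4, C_1 ≅ Z^4.

∂_1: C_1 → C_0 sends each edge [p,q] (with p < q) to q − p. For instance
  ∂[2,3] = [3] − [2].
This gives a 4×4 integer matrix of rank 3; reducing to Smith normal form yields diagonal entries (1,1,1).

Now H_k = ker ∂_k / im ∂_{k+1}, so:

  H_1: rank ker ∂_1 − rank ∂_2 = (4 − 3) − 0 = 1, and there is no ∂_2, so H_1 = Z.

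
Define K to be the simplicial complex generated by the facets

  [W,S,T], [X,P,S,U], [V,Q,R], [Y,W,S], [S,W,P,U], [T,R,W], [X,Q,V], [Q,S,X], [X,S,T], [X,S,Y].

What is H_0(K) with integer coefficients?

H_0 ≅ Z.

We work with the vertex ordering P < Q < R < S < T < U < V < W < X < Y. The simplices of K, each written with vertices in increasing order, are:

  0-simplices (10): P, Q, R, S, T, U, V, W, X, Y
  1-simplices (23): PS, PU, PW, PX, QR, QS, QV, QX, RT, RV, RW, ST, SU, SW, SX, SY, TW, TX, UW, UX, VX, WY, XY
  2-simplices (15): PSU, PSW, PSX, PUW, PUX, QRV, QSX, QVX, RTW, STW, STX, SUW, SUX, SWY, SXY
  3-simplices (2): PSUW, PSUX

so the chain groups are C_0 ≅ Z^10, C_1 ≅ Z^23, C_2 ≅ Z^15, C_3 ≅ Z^2.

The boundary map ∂_1: C_1 → C_0 sends each edge [p,q] (with p < q) to q − p.
The resulting 10×23 matrix has rank 9, and its Smith normal form has invariant factors (1,1,1,1,1,1,1,1,1).

The boundary map ∂_2: C_2 → C_1 sends each 2-simplex [p,q,r] to [q,r] − [p,r] + [p,q]. For instance
  ∂QRV = RV − QV + QR,
  ∂QSX = SX − QX + QS.
The 23×15 boundary matrix has rank 13 and Smith normal form diag(1,1,1,1,1,1,1,1,1,1,1,1,1).

Boundary ∂_3: C_3 → C_2 sends each 3-simplex σ to the alternating sum Σ_i (−1)^i (σ with its i-th vertex removed). For instance
  ∂PSUW = SUW − PUW + PSW − PSU,
  ∂PSUX = SUX − PUX + PSX − PSU.
The 15×2 boundary matrix has rank 2 and Smith normal form diag(1,1).

Reading off H_k = ker ∂_k / im ∂_{k+1}:

  H_0: rank C_0 − rank ∂_1 = 10 − 9 = 1, and the invariant factors of ∂_1 are all 1, so H_0 ≅ Z.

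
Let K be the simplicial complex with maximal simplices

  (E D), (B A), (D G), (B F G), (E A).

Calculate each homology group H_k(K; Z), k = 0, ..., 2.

H_0 ≅ Z,  H_1 ≅ Z,  H_2 = 0.

K has 6 vertices, 7 edges, 1 triangle.
rank ∂_0 = 0, rank ∂_1 = 5 ⇒ b_0 = 6 − 0 − 5 = 1; all invariant factors of ∂_1 are 1 so no torsion. So H_0 ≅ Z.
rank ∂_1 = 5, rank ∂_2 = 1 ⇒ b_1 = 7 − 5 − 1 = 1; all invariant factors of ∂_2 are 1 so no torsion. So H_1 ≅ Z.
rank ∂_2 = 1, rank ∂_3 = 0 ⇒ b_2 = 1 − 1 − 0 = 0. So H_2 ≅ 0.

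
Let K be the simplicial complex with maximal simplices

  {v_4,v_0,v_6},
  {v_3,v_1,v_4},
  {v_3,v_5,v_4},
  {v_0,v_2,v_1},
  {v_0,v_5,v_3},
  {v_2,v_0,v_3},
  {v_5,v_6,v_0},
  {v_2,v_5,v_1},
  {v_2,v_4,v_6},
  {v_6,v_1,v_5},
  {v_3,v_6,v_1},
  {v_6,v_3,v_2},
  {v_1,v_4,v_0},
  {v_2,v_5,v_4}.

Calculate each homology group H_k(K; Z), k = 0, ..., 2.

H_0 = Z,  H_1 = Z^2,  H_2 = Z.

Take the total order v_0 < v_1 < v_2 < v_3 < v_4 < v_5 < v_6 on the vertex set. Then K (dimension 2) consists of the simplices:

  0-simplices (7): [v_0], [v_1], [v_2], [v_3], [v_4], [v_5], [v_6]
  1-simplices (21): (21 of them)
  2-simplices (14): (14 of them)

giving chain groups C_0 ≅ Z^7, C_1 ≅ Z^21, C_2 ≅ Z^14.

Boundary ∂_1: C_1 → C_0 sends each edge [p,q] (with p < q) to q − p. For instance
  ∂[v_5,v_6] = [v_6] − [v_5].
The resulting 7×21 matrix has rank 6, and its Smith normal form has invariant factors (1,1,1,1,1,1).

∂_2: C_2 → C_1 maps a triangle to the signed sum of its edges. For instance
  ∂[v_1,v_3,v_6] = [v_3,v_6] − [v_1,v_6] + [v_1,v_3],
  ∂[v_0,v_5,v_6] = [v_5,v_6] − [v_0,v_6] + [v_0,v_5].
The 21×14 boundary matrix has rank 13 and Smith normal form diag(1,1,1,1,1,1,1,1,1,1,1,1,1).

Computing H_k = (kernel of ∂_k) / (image of ∂_{k+1}):

  H_0: rank C_0 − rank ∂_1 = 7 − 6 = 1, and the invariant factors of ∂_1 are all 1, so H_0 ≅ Z.
  H_1: rank ker ∂_1 − rank ∂_2 = (21 − 6) − 13 = 2, and the invariant factors of ∂_2 are all 1, so H_1 ≅ Z^2.
  H_2: rank ker ∂_2 − rank ∂_3 = (14 − 13) − 0 = 1, and there is no ∂_3, so H_2 ≅ Z.

As a check, the Euler characteristic is 7 − 21 + 14 = 0, which agrees with 1 − 2 + 1 = 0.
(K is a triangulation of the torus T^2.)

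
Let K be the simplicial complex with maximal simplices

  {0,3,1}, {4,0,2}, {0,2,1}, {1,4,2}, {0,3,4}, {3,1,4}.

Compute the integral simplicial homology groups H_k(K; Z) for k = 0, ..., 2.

Order the vertices as 0 < 1 < 2 < 3 < 4. Listing each simplex with vertices in this order, K has dimension 2 with simplices:

  0-simplices (5): [0], [1], [2], [3], [4]
  1-simplices (9): [0,1], [0,2], [0,3], [0,4], [1,2], [1,3], [1,4], [2,4], [3,4]
  2-simplices (6): [0,1,2], [0,1,3], [0,2,4], [0,3,4], [1,2,4], [1,3,4]

Hence C_0 ≅ Z^5, C_1 ≅ Z^9, C_2 ≅ Z^6.

Boundary ∂_1: C_1 → C_0 is given by ∂[p,q] = [q] − [p]. For instance
  ∂[1,3] = [3] − [1].
This gives a 5×9 integer matrix of rank 4; reducing to Smith normal form yields diagonal entries (1,1,1,1).

The boundary map ∂_2: C_2 → C_1 sends each 2-simplex [p,q,r] to [q,r] − [p,r] + [p,q]. For instance
  ∂[1,3,4] = [3,4] − [1,4] + [1,3],
  ∂[0,3,4] = [3,4] − [0,4] + [0,3].
The resulting 9×6 matrix has rank 5, and its Smith normal form has invariant factors (1,1,1,1,1).

Now H_k = ker ∂_k / im ∂_{k+1}, so:

  H_0: rank C_0 − rank ∂_1 = 5 − 4 = 1, and the invariant factors of ∂_1 are all 1, so H_0 ≅ Z.
  H_1: rank ker ∂_1 − rank ∂_2 = (9 − 4) − 5 = 0, and the invariant factors of ∂_2 are all 1, so H_1 ≅ 0.
  H_2: rank ker ∂_2 − rank ∂_3 = (6 − 5) − 0 = 1, and there is no ∂_3, so H_2 ≅ Z.

H_0 = Z,  H_1 = 0,  H_2 = Z.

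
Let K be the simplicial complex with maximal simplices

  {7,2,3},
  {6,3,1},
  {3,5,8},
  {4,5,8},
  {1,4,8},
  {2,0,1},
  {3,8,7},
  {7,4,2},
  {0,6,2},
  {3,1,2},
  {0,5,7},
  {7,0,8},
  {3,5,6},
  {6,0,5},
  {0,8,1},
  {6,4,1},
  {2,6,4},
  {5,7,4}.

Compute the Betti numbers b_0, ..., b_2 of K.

Fix the vertex order 0 < 1 < 2 < 3 < 4 < 5 < 6 < 7 < 8 and write every simplex with vertices in increasing order. Then dim K = 2 and the simplices of K are:

  0-simplices (9): [0], [1], [2], [3], [4], [5], [6], [7], [8]
  1-simplices (27): (27 of them)
  2-simplices (18): [0,1,2], [0,1,8], [0,2,6], [0,5,6], [0,5,7], [0,7,8], [1,2,3], [1,3,6], [1,4,6], [1,4,8], [2,3,7], [2,4,6], [2,4,7], [3,5,6], [3,5,8], [3,7,8], [4,5,7], [4,5,8]

so the chain groups are C_0 ≅ Z^9, C_1 ≅ Z^27, C_2 ≅ Z^18.

The boundary map ∂_1: C_1 → C_0 is given by ∂[p,q] = [q] − [p].
As a 9×27 matrix over Z this has rank 8, with invariant factors (1,1,1,1,1,1,1,1).

∂_2: C_2 → C_1 maps a triangle to the signed sum of its edges. For instance
  ∂[1,3,6] = [3,6] − [1,6] + [1,3],
  ∂[2,4,7] = [4,7] − [2,7] + [2,4].
This gives a 27×18 integer matrix of rank 18; reducing to Smith normal form yields diagonal entries (1,1,1,1,1,1,1,1,1,1,1,1,1,1,1,1,1,2).

Computing H_k = (kernel of ∂_k) / (image of ∂_{k+1}):

  H_0: rank C_0 − rank ∂_1 = 9 − 8 = 1, and the invariant factors of ∂_1 are all 1, so H_0 = Z.
  H_1: rank ker ∂_1 − rank ∂_2 = (27 − 8) − 18 = 1, and ∂_2 has invariant factor 2 > 1, so H_1 = Z × Z/2.
  H_2: rank ker ∂_2 − rank ∂_3 = (18 − 18) − 0 = 0, and there is no ∂_3, so H_2 = 0.

(K is a triangulation of the Klein bottle.)

Hence the Betti numbers are b_0 = 1, b_1 = 1, b_2 = 0.

b_0 = 1, b_1 = 1, b_2 = 0.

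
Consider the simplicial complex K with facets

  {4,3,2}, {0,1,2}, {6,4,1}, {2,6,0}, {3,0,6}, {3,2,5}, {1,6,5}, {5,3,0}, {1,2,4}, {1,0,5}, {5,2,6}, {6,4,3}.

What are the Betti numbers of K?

b_0 = 1, b_1 = 0, b_2 = 0.

Take the total order 0 < 1 < 2 < 3 < 4 < 5 < 6 on the vertex set. Then K (dimension 2) consists of the simplices:

  0-simplices (7): [0], [1], [2], [3], [4], [5], [6]
  1-simplices (18): [0,1], [0,2], [0,3], [0,5], [0,6], [1,2], [1,4], [1,5], [1,6], [2,3], [2,4], [2,5], [2,6], [3,4], [3,5], [3,6], [4,6], [5,6]
  2-simplices (12): [0,1,2], [0,1,5], [0,2,6], [0,3,5], [0,3,6], [1,2,4], [1,4,6], [1,5,6], [2,3,4], [2,3,5], [2,5,6], [3,4,6]

Hence C_0 ≅ Z^7, C_1 ≅ Z^18, C_2 ≅ Z^12.

∂_1: C_1 → C_0 is given by ∂[p,q] = [q] − [p].
The resulting 7×18 matrix has rank 6, and its Smith normal form has invariant factors (1,1,1,1,1,1).

The boundary map ∂_2: C_2 → C_1 sends each 2-simplex [p,q,r] to [q,r] − [p,r] + [p,q]. For instance
  ∂[1,4,6] = [4,6] − [1,6] + [1,4],
  ∂[0,2,6] = [2,6] − [0,6] + [0,2].
The 18×12 boundary matrix has rank 12 and Smith normal form diag(1,1,1,1,1,1,1,1,1,1,1,2).

Now H_k = ker ∂_k / im ∂_{k+1}, so:

  H_0: rank C_0 − rank ∂_1 = 7 − 6 = 1, and the invariant factors of ∂_1 are all 1, so H_0 = Z.
  H_1: rank ker ∂_1 − rank ∂_2 = (18 − 6) − 12 = 0, and ∂_2 has invariant factor 2 > 1, so H_1 = Z_2.
  H_2: rank ker ∂_2 − rank ∂_3 = (12 − 12) − 0 = 0, and there is no ∂_3, so H_2 = 0.

As a check, the Euler characteristic is 7 − 18 + 12 = 1, which agrees with 1 − 0 + 0 = 1.
(K is a triangulation of the real projective plane RP^2.)

Hence the Betti numbers are b_0 = 1, b_1 = 0, b_2 = 0.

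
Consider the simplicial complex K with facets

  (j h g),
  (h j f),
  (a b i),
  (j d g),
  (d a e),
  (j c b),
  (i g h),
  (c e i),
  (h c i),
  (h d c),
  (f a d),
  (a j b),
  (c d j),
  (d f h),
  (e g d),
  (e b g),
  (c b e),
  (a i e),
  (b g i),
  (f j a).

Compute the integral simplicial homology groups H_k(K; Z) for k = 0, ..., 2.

H_0 ≅ Z,  H_1 ≅ Z ⊕ Z/2,  H_2 = 0.

Fix the vertex order a < b < c < d < e < f < g < h < i < j and write every simplex with vertices in increasing order. Then dim K = 2 and the simplices of K are:

  0-simplices (10): a, b, c, d, e, f, g, h, i, j
  1-simplices (30): ab, ad, ae, af, ai, aj, bc, be, bg, bi, bj, cd, ce, ch, ci, cj, de, df, dg, dh, dj, eg, ei, fh, fj, gh, gi, gj, hi, hj
  2-simplices (20): abi, abj, ade, adf, aei, afj, bce, bcj, beg, bgi, cdh, cdj, cei, chi, deg, dfh, dgj, fhj, ghi, ghj

Hence C_0 ≅ Z^10, C_1 ≅ Z^30, C_2 ≅ Z^20.

Boundary ∂_1: C_1 → C_0 maps an edge to its endpoints' difference, ∂[p,q] = q − p.
As a 10×30 matrix over Z this has rank 9, with invariant factors (1,1,1,1,1,1,1,1,1).

The boundary map ∂_2: C_2 → C_1 acts by ∂[p,q,r] = [q,r] − [p,r] + [p,q]. For instance
  ∂bce = ce − be + bc,
  ∂cdh = dh − ch + cd.
The 30×20 boundary matrix has rank 20 and Smith normal form diag(1,1,1,1,1,1,1,1,1,1,1,1,1,1,1,1,1,1,1,2).

From H_k ≅ ker(∂_k) / im(∂_{k+1}) we obtain:

  H_0: rank C_0 − rank ∂_1 = 10 − 9 = 1, and the invariant factors of ∂_1 are all 1, so H_0 ≅ Z.
  H_1: rank ker ∂_1 − rank ∂_2 = (30 − 9) − 20 = 1, and ∂_2 has invariant factor 2 > 1, so H_1 ≅ Z ⊕ Z/2.
  H_2: rank ker ∂_2 − rank ∂_3 = (20 − 20) − 0 = 0, and there is no ∂_3, so H_2 ≅ 0.

As a check, the Euler characteristic is 10 − 30 + 20 = 0, which agrees with 1 − 1 + 0 = 0.
(K is a triangulation of the Klein bottle.)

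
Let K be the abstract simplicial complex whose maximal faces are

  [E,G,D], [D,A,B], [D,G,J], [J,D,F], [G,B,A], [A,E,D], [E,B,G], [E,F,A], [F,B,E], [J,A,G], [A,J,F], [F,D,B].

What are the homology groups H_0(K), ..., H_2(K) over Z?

H_0 = Z,  H_1 = Z/2,  H_2 = 0.

Take the total order A < B < D < E < F < G < J on the vertex set. Then K (dimension 2) consists of the simplices:

  0-simplices (7): A, B, D, E, F, G, J
  1-simplices (18): AB, AD, AE, AF, AG, AJ, BD, BE, BF, BG, DE, DF, DG, DJ, EF, EG, FJ, GJ
  2-simplices (12): ABD, ABG, ADE, AEF, AFJ, AGJ, BDF, BEF, BEG, DEG, DFJ, DGJ

so the chain groups are C_0 ≅ Z^7, C_1 ≅ Z^18, C_2 ≅ Z^12.

∂_1: C_1 → C_0 sends each edge [p,q] (with p < q) to q − p. For instance
  ∂EG = G − E.
The resulting 7×18 matrix has rank 6, and its Smith normal form has invariant factors (1,1,1,1,1,1).

∂_2: C_2 → C_1 sends each 2-simplex [p,q,r] to [q,r] − [p,r] + [p,q]. For instance
  ∂BEF = EF − BF + BE,
  ∂ADE = DE − AE + AD.
This gives a 18×12 integer matrix of rank 12; reducing to Smith normal form yields diagonal entries (1,1,1,1,1,1,1,1,1,1,1,2).

From H_k ≅ ker(∂_k) / im(∂_{k+1}) we obtain:

  H_0: rank C_0 − rank ∂_1 = 7 − 6 = 1, and the invariant factors of ∂_1 are all 1, so H_0 = Z.
  H_1: rank ker ∂_1 − rank ∂_2 = (18 − 6) − 12 = 0, and ∂_2 has invariant factor 2 > 1, so H_1 = Z/2.
  H_2: rank ker ∂_2 − rank ∂_3 = (12 − 12) − 0 = 0, and there is no ∂_3, so H_2 = 0.

As a check, the Euler characteristic is 7 − 18 + 12 = 1, which agrees with 1 − 0 + 0 = 1.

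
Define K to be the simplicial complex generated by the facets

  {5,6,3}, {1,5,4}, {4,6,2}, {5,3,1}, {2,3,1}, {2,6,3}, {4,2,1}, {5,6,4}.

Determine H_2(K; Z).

H_2 ≅ Z.

Fix the vertex order 1 < 2 < 3 < 4 < 5 < 6 and write every simplex with vertices in increasing order. Then dim K = 2 and the simplices of K are:

  0-simplices (6): [1], [2], [3], [4], [5], [6]
  1-simplices (12): [1,2], [1,3], [1,4], [1,5], [2,3], [2,4], [2,6], [3,5], [3,6], [4,5], [4,6], [5,6]
  2-simplices (8): [1,2,3], [1,2,4], [1,3,5], [1,4,5], [2,3,6], [2,4,6], [3,5,6], [4,5,6]

giving chain groups C_0 ≅ Z^6, C_1 ≅ Z^12, C_2 ≅ Z^8.

Boundary ∂_1: C_1 → C_0 maps an edge to its endpoints' difference, ∂[p,q] = q − p.
The 6×12 boundary matrix has rank 5 and Smith normal form diag(1,1,1,1,1).

∂_2: C_2 → C_1 sends each 2-simplex [p,q,r] to [q,r] − [p,r] + [p,q]. For instance
  ∂[2,4,6] = [4,6] − [2,6] + [2,4],
  ∂[1,3,5] = [3,5] − [1,5] + [1,3].
The resulting 12×8 matrix has rank 7, and its Smith normal form has invariant factors (1,1,1,1,1,1,1).

Reading off H_k = ker ∂_k / im ∂_{k+1}:

  H_2: rank ker ∂_2 − rank ∂_3 = (8 − 7) − 0 = 1, and there is no ∂_3, so H_2 ≅ Z.

(K is a triangulation of the 2-sphere S^2.)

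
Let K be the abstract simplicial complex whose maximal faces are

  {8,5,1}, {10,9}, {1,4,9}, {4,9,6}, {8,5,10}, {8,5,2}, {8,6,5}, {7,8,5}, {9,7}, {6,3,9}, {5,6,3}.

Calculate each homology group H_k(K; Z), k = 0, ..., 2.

H_0 ≅ Z,  H_1 ≅ Z^3,  H_2 = 0.

Take the total order 1 < 2 < 3 < 4 < 5 < 6 < 7 < 8 < 9 < 10 on the vertex set. Then K (dimension 2) consists of the simplices:

  0-simplices (10): [1], [2], [3], [4], [5], [6], [7], [8], [9], [10]
  1-simplices (21): [1,4], [1,5], [1,8], [1,9], [2,5], [2,8], [3,5], [3,6], [3,9], [4,6], [4,9], [5,6], [5,7], [5,8], [5,10], [6,8], [6,9], [7,8], [7,9], [8,10], [9,10]
  2-simplices (9): [1,4,9], [1,5,8], [2,5,8], [3,5,6], [3,6,9], [4,6,9], [5,6,8], [5,7,8], [5,8,10]

Hence C_0 ≅ Z^10, C_1 ≅ Z^21, C_2 ≅ Z^9.

Boundary ∂_1: C_1 → C_0 sends each edge [p,q] (with p < q) to q − p. For instance
  ∂[8,10] = [10] − [8].
The resulting 10×21 matrix has rank 9, and its Smith normal form has invariant factors (1,1,1,1,1,1,1,1,1).

The boundary map ∂_2: C_2 → C_1 sends each 2-simplex [p,q,r] to [q,r] − [p,r] + [p,q]. For instance
  ∂[3,5,6] = [5,6] − [3,6] + [3,5],
  ∂[5,8,10] = [8,10] − [5,10] + [5,8].
As a 21×9 matrix over Z this has rank 9, with invariant factors (1,1,1,1,1,1,1,1,1).

From H_k ≅ ker(∂_k) / im(∂_{k+1}) we obtain:

  H_0: rank C_0 − rank ∂_1 = 10 − 9 = 1, and the invariant factors of ∂_1 are all 1, so H_0 = Z.
  H_1: rank ker ∂_1 − rank ∂_2 = (21 − 9) − 9 = 3, and the invariant factors of ∂_2 are all 1, so H_1 = Z^3.
  H_2: rank ker ∂_2 − rank ∂_3 = (9 − 9) − 0 = 0, and there is no ∂_3, so H_2 = 0.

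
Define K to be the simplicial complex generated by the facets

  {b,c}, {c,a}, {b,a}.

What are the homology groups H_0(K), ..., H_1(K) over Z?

Order the vertices as a < b < c. Listing each simplex with vertices in this order, K has dimension 1 with simplices:

  0-simplices (3): a, b, c
  1-simplices (3): ab, ac, bc

Hence C_0 ≅ Z^3, C_1 ≅ Z^3.

The boundary map ∂_1: C_1 → C_0 maps an edge to its endpoints' difference, ∂[p,q] = q − p.
As a 3×3 matrix over Z this has rank 2, with invariant factors (1,1).

Computing H_k = (kernel of ∂_k) / (image of ∂_{k+1}):

  H_0: rank C_0 − rank ∂_1 = 3 − 2 = 1, and the invariant factors of ∂_1 are all 1, so H_0 = Z.
  H_1: rank ker ∂_1 − rank ∂_2 = (3 − 2) − 0 = 1, and there is no ∂_2, so H_1 = Z.

(K is a triangulation of the circle S^1.)

H_0 = Z,  H_1 = Z.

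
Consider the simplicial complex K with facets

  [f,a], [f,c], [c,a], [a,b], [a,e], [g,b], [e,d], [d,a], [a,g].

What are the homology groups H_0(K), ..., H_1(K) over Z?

K has 7 vertices, 9 edges.
rank ∂_0 = 0, rank ∂_1 = 6 ⇒ b_0 = 7 − 0 − 6 = 1; all invariant factors of ∂_1 are 1 so no torsion. So H_0 ≅ Z.
rank ∂_1 = 6, rank ∂_2 = 0 ⇒ b_1 = 9 − 6 − 0 = 3. So H_1 ≅ Z^3.

H_0 = Z,  H_1 = Z^3.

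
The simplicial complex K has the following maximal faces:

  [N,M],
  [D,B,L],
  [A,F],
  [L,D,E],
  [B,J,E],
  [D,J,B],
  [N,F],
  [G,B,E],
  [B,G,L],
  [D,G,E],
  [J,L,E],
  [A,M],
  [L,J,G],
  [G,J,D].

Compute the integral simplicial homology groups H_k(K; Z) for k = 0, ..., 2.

H_0 ≅ Z^2,  H_1 ≅ Z ⊕ Z/2,  H_2 = 0.

Fix the vertex order A < B < D < E < F < G < J < L < M < N and write every simplex with vertices in increasing order. Then dim K = 2 and the simplices of K are:

  0-simplices (10): A, B, D, E, F, G, J, L, M, N
  1-simplices (19): AF, AM, BD, BE, BG, BJ, BL, DE, DG, DJ, DL, EG, EJ, EL, FN, GJ, GL, JL, MN
  2-simplices (10): BDJ, BDL, BEG, BEJ, BGL, DEG, DEL, DGJ, EJL, GJL

so the chain groups are C_0 ≅ Z^10, C_1 ≅ Z^19, C_2 ≅ Z^10.

∂_1: C_1 → C_0 maps an edge to its endpoints' difference, ∂[p,q] = q − p. For instance
  ∂DJ = J − D.
The 10×19 boundary matrix has rank 8 and Smith normal form diag(1,1,1,1,1,1,1,1).

The boundary map ∂_2: C_2 → C_1 maps a triangle to the signed sum of its edges. For instance
  ∂BEJ = EJ − BJ + BE,
  ∂BGL = GL − BL + BG.
The 19×10 boundary matrix has rank 10 and Smith normal form diag(1,1,1,1,1,1,1,1,1,2).

From H_k ≅ ker(∂_k) / im(∂_{k+1}) we obtain:

  H_0: rank C_0 − rank ∂_1 = 10 − 8 = 2, and the invariant factors of ∂_1 are all 1, so H_0 ≅ Z^2.
  H_1: rank ker ∂_1 − rank ∂_2 = (19 − 8) − 10 = 1, and ∂_2 has invariant factor 2 > 1, so H_1 ≅ Z ⊕ Z/2.
  H_2: rank ker ∂_2 − rank ∂_3 = (10 − 10) − 0 = 0, and there is no ∂_3, so H_2 ≅ 0.

As a check, the Euler characteristic is 10 − 19 + 10 = 1, which agrees with 2 − 1 + 0 = 1.
(K is a triangulation of the disjoint union of the circle S^1 and the real projective plane RP^2.)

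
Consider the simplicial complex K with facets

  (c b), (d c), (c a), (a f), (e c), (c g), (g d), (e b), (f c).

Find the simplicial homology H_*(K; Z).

H_0 = Z,  H_1 = Z^3.

Take the total order a < b < c < d < e < f < g on the vertex set. Then K (dimension 1) consists of the simplices:

  0-simplices (7): a, b, c, d, e, f, g
  1-simplices (9): ac, af, bc, be, cd, ce, cf, cg, dg

Hence C_0 ≅ Z^7, C_1 ≅ Z^9.

Boundary ∂_1: C_1 → C_0 sends each edge [p,q] (with p < q) to q − p.
This gives a 7×9 integer matrix of rank 6; reducing to Smith normal form yields diagonal entries (1,1,1,1,1,1).

Now H_k = ker ∂_k / im ∂_{k+1}, so:

  H_0: rank C_0 − rank ∂_1 = 7 − 6 = 1, and the invariant factors of ∂_1 are all 1, so H_0 ≅ Z.
  H_1: rank ker ∂_1 − rank ∂_2 = (9 − 6) − 0 = 3, and there is no ∂_2, so H_1 ≅ Z^3.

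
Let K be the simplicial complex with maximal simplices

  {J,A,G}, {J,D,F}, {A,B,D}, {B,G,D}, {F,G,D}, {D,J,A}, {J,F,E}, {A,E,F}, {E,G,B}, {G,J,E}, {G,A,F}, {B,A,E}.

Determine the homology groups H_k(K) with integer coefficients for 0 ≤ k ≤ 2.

We work with the vertex ordering A < B < D < E < F < G < J. The simplices of K, each written with vertices in increasing order, are:

  0-simplices (7): A, B, D, E, F, G, J
  1-simplices (18): AB, AD, AE, AF, AG, AJ, BD, BE, BG, DF, DG, DJ, EF, EG, EJ, FG, FJ, GJ
  2-simplices (12): ABD, ABE, ADJ, AEF, AFG, AGJ, BDG, BEG, DFG, DFJ, EFJ, EGJ

giving chain groups C_0 ≅ Z^7, C_1 ≅ Z^18, C_2 ≅ Z^12.

The boundary map ∂_1: C_1 → C_0 is given by ∂[p,q] = [q] − [p]. For instance
  ∂AD = D − A.
As a 7×18 matrix over Z this has rank 6, with invariant factors (1,1,1,1,1,1).

The boundary map ∂_2: C_2 → C_1 acts by ∂[p,q,r] = [q,r] − [p,r] + [p,q]. For instance
  ∂BDG = DG − BG + BD,
  ∂AFG = FG − AG + AF.
As a 18×12 matrix over Z this has rank 12, with invariant factors (1,1,1,1,1,1,1,1,1,1,1,2).

From H_k ≅ ker(∂_k) / im(∂_{k+1}) we obtain:

  H_0: rank C_0 − rank ∂_1 = 7 − 6 = 1, and the invariant factors of ∂_1 are all 1, so H_0 = Z.
  H_1: rank ker ∂_1 − rank ∂_2 = (18 − 6) − 12 = 0, and ∂_2 has invariant factor 2 > 1, so H_1 = Z/2.
  H_2: rank ker ∂_2 − rank ∂_3 = (12 − 12) − 0 = 0, and there is no ∂_3, so H_2 = 0.

H_0 ≅ Z,  H_1 ≅ Z/2,  H_2 = 0.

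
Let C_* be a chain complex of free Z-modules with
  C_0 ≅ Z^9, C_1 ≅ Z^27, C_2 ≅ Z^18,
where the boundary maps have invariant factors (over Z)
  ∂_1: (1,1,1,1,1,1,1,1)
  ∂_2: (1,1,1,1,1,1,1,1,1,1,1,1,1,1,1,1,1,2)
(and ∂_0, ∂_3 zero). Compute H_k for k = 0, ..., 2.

H_0: b_0 = 9 − 0 − 8 = 1; torsion from ∂_1 factors > 1: none. So H_0 ≅ Z.
H_1: b_1 = 27 − 8 − 18 = 1; torsion from ∂_2 factors > 1: [2]. So H_1 ≅ Z ⊕ Z/2Z.
H_2: b_2 = 18 − 18 − 0 = 0; torsion from ∂_3 factors > 1: none. So H_2 ≅ 0.

H_0 ≅ Z,  H_1 ≅ Z ⊕ Z/2Z,  H_2 = 0.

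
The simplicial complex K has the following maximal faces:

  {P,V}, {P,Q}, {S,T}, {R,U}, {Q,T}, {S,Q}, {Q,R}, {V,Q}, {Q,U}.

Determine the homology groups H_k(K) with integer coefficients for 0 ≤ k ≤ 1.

Take the total order P < Q < R < S < T < U < V on the vertex set. Then K (dimension 1) consists of the simplices:

  0-simplices (7): P, Q, R, S, T, U, V
  1-simplices (9): PQ, PV, QR, QS, QT, QU, QV, RU, ST

giving chain groups C_0 ≅ Z^7, C_1 ≅ Z^9.

∂_1: C_1 → C_0 is given by ∂[p,q] = [q] − [p]. For instance
  ∂QR = R − Q.
As a 7×9 matrix over Z this has rank 6, with invariant factors (1,1,1,1,1,1).

Computing H_k = (kernel of ∂_k) / (image of ∂_{k+1}):

  H_0: rank C_0 − rank ∂_1 = 7 − 6 = 1, and the invariant factors of ∂_1 are all 1, so H_0 ≅ Z.
  H_1: rank ker ∂_1 − rank ∂_2 = (9 − 6) − 0 = 3, and there is no ∂_2, so H_1 ≅ Z^3.

As a check, the Euler characteristic is 7 − 9 = -2, which agrees with 1 − 3 = -2.

H_0 = Z,  H_1 = Z^3.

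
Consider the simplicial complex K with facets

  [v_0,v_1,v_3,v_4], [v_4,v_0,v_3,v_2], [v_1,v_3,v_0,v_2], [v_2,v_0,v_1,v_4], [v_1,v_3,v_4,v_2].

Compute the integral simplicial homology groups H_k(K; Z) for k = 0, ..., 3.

H_0 ≅ Z,  H_1 = 0,  H_2 = 0,  H_3 ≅ Z.

Fix the vertex order v_0 < v_1 < v_2 < v_3 < v_4 and write every simplex with vertices in increasing order. Then dim K = 3 and the simplices of K are:

  0-simplices (5): [v_0], [v_1], [v_2], [v_3], [v_4]
  1-simplices (10): [v_0,v_1], [v_0,v_2], [v_0,v_3], [v_0,v_4], [v_1,v_2], [v_1,v_3], [v_1,v_4], [v_2,v_3], [v_2,v_4], [v_3,v_4]
  2-simplices (10): [v_0,v_1,v_2], [v_0,v_1,v_3], [v_0,v_1,v_4], [v_0,v_2,v_3], [v_0,v_2,v_4], [v_0,v_3,v_4], [v_1,v_2,v_3], [v_1,v_2,v_4], [v_1,v_3,v_4], [v_2,v_3,v_4]
  3-simplices (5): [v_0,v_1,v_2,v_3], [v_0,v_1,v_2,v_4], [v_0,v_1,v_3,v_4], [v_0,v_2,v_3,v_4], [v_1,v_2,v_3,v_4]

so the chain groups are C_0 ≅ Z^5, C_1 ≅ Z^10, C_2 ≅ Z^10, C_3 ≅ Z^5.

∂_1: C_1 → C_0 is given by ∂[p,q] = [q] − [p]. For instance
  ∂[v_0,v_1] = [v_1] − [v_0].
As a 5×10 matrix over Z this has rank 4, with invariant factors (1,1,1,1).

The boundary map ∂_2: C_2 → C_1 sends each 2-simplex [p,q,r] to [q,r] − [p,r] + [p,q]. For instance
  ∂[v_0,v_3,v_4] = [v_3,v_4] − [v_0,v_4] + [v_0,v_3],
  ∂[v_0,v_2,v_4] = [v_2,v_4] − [v_0,v_4] + [v_0,v_2].
The 10×10 boundary matrix has rank 6 and Smith normal form diag(1,1,1,1,1,1).

∂_3: C_3 → C_2 sends each 3-simplex σ to the alternating sum Σ_i (−1)^i (σ with its i-th vertex removed). For instance
  ∂[v_0,v_1,v_2,v_3] = [v_1,v_2,v_3] − [v_0,v_2,v_3] + [v_0,v_1,v_3] − [v_0,v_1,v_2],
  ∂[v_1,v_2,v_3,v_4] = [v_2,v_3,v_4] − [v_1,v_3,v_4] + [v_1,v_2,v_4] − [v_1,v_2,v_3].
The 10×5 boundary matrix has rank 4 and Smith normal form diag(1,1,1,1).

Computing H_k = (kernel of ∂_k) / (image of ∂_{k+1}):

  H_0: rank C_0 − rank ∂_1 = 5 − 4 = 1, and the invariant factors of ∂_1 are all 1, so H_0 ≅ Z.
  H_1: rank ker ∂_1 − rank ∂_2 = (10 − 4) − 6 = 0, and the invariant factors of ∂_2 are all 1, so H_1 ≅ 0.
  H_2: rank ker ∂_2 − rank ∂_3 = (10 − 6) − 4 = 0, and the invariant factors of ∂_3 are all 1, so H_2 ≅ 0.
  H_3: rank ker ∂_3 − rank ∂_4 = (5 − 4) − 0 = 1, and there is no ∂_4, so H_3 ≅ Z.

As a check, the Euler characteristic is 5 − 10 + 10 − 5 = 0, which agrees with 1 − 0 + 0 − 1 = 0.
(K is a triangulation of the 3-sphere S^3.)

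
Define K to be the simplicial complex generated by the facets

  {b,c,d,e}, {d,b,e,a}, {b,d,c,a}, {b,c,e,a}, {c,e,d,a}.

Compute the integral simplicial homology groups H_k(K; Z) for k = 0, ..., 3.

H_0 ≅ Z,  H_1 = 0,  H_2 = 0,  H_3 ≅ Z.

Take the total order a < b < c < d < e on the vertex set. Then K (dimension 3) consists of the simplices:

  0-simplices (5): a, b, c, d, e
  1-simplices (10): ab, ac, ad, ae, bc, bd, be, cd, ce, de
  2-simplices (10): abc, abd, abe, acd, ace, ade, bcd, bce, bde, cde
  3-simplices (5): abcd, abce, abde, acde, bcde

Hence C_0 ≅ Z^5, C_1 ≅ Z^10, C_2 ≅ Z^10, C_3 ≅ Z^5.

The boundary map ∂_1: C_1 → C_0 is given by ∂[p,q] = [q] − [p].
This gives a 5×10 integer matrix of rank 4; reducing to Smith normal form yields diagonal entries (1,1,1,1).

The boundary map ∂_2: C_2 → C_1 maps a triangle to the signed sum of its edges. For instance
  ∂ace = ce − ae + ac,
  ∂bde = de − be + bd.
The resulting 10×10 matrix has rank 6, and its Smith normal form has invariant factors (1,1,1,1,1,1).

∂_3: C_3 → C_2 sends each 3-simplex σ to the alternating sum Σ_i (−1)^i (σ with its i-th vertex removed). For instance
  ∂acde = cde − ade + ace − acd,
  ∂abce = bce − ace + abe − abc.
The resulting 10×5 matrix has rank 4, and its Smith normal form has invariant factors (1,1,1,1).

Now H_k = ker ∂_k / im ∂_{k+1}, so:

  H_0: rank C_0 − rank ∂_1 = 5 − 4 = 1, and the invariant factors of ∂_1 are all 1, so H_0 = Z.
  H_1: rank ker ∂_1 − rank ∂_2 = (10 − 4) − 6 = 0, and the invariant factors of ∂_2 are all 1, so H_1 = 0.
  H_2: rank ker ∂_2 − rank ∂_3 = (10 − 6) − 4 = 0, and the invariant factors of ∂_3 are all 1, so H_2 = 0.
  H_3: rank ker ∂_3 − rank ∂_4 = (5 − 4) − 0 = 1, and there is no ∂_4, so H_3 = Z.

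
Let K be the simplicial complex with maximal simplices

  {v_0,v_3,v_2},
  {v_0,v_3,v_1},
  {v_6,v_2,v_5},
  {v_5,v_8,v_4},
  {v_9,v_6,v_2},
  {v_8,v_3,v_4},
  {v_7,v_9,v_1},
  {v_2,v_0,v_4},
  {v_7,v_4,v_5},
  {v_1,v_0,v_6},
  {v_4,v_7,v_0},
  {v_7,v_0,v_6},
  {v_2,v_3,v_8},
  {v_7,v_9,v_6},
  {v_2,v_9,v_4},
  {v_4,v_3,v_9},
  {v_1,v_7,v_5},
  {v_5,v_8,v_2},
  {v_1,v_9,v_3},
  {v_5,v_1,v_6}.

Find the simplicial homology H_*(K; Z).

H_0 ≅ Z,  H_1 ≅ Z × Z/2,  H_2 = 0.

We work with the vertex ordering v_0 < v_1 < v_2 < v_3 < v_4 < v_5 < v_6 < v_7 < v_8 < v_9. The simplices of K, each written with vertices in increasing order, are:

  0-simplices (10): [v_0], [v_1], [v_2], [v_3], [v_4], [v_5], [v_6], [v_7], [v_8], [v_9]
  1-simplices (30): (30 of them)
  2-simplices (20): (20 of them)

so the chain groups are C_0 ≅ Z^10, C_1 ≅ Z^30, C_2 ≅ Z^20.

∂_1: C_1 → C_0 maps an edge to its endpoints' difference, ∂[p,q] = q − p. For instance
  ∂[v_5,v_8] = [v_8] − [v_5].
The 10×30 boundary matrix has rank 9 and Smith normal form diag(1,1,1,1,1,1,1,1,1).

The boundary map ∂_2: C_2 → C_1 maps a triangle to the signed sum of its edges. For instance
  ∂[v_1,v_7,v_9] = [v_7,v_9] − [v_1,v_9] + [v_1,v_7],
  ∂[v_3,v_4,v_8] = [v_4,v_8] − [v_3,v_8] + [v_3,v_4].
This gives a 30×20 integer matrix of rank 20; reducing to Smith normal form yields diagonal entries (1,1,1,1,1,1,1,1,1,1,1,1,1,1,1,1,1,1,1,2).

Computing H_k = (kernel of ∂_k) / (image of ∂_{k+1}):

  H_0: rank C_0 − rank ∂_1 = 10 − 9 = 1, and the invariant factors of ∂_1 are all 1, so H_0 = Z.
  H_1: rank ker ∂_1 − rank ∂_2 = (30 − 9) − 20 = 1, and ∂_2 has invariant factor 2 > 1, so H_1 = Z × Z/2.
  H_2: rank ker ∂_2 − rank ∂_3 = (20 − 20) − 0 = 0, and there is no ∂_3, so H_2 = 0.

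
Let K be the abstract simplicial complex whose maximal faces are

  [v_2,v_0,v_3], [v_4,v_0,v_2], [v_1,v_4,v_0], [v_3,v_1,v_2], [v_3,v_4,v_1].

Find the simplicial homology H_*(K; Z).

Order the vertices as v_0 < v_1 < v_2 < v_3 < v_4. Listing each simplex with vertices in this order, K has dimension 2 with simplices:

  0-simplices (5): [v_0], [v_1], [v_2], [v_3], [v_4]
  1-simplices (10): [v_0,v_1], [v_0,v_2], [v_0,v_3], [v_0,v_4], [v_1,v_2], [v_1,v_3], [v_1,v_4], [v_2,v_3], [v_2,v_4], [v_3,v_4]
  2-simplices (5): [v_0,v_1,v_4], [v_0,v_2,v_3], [v_0,v_2,v_4], [v_1,v_2,v_3], [v_1,v_3,v_4]

so the chain groups are C_0 ≅ Z^5, C_1 ≅ Z^10, C_2 ≅ Z^5.

The boundary map ∂_1: C_1 → C_0 maps an edge to its endpoints' difference, ∂[p,q] = q − p. For instance
  ∂[v_0,v_3] = [v_3] − [v_0].
This gives a 5×10 integer matrix of rank 4; reducing to Smith normal form yields diagonal entries (1,1,1,1).

Boundary ∂_2: C_2 → C_1 acts by ∂[p,q,r] = [q,r] − [p,r] + [p,q]. For instance
  ∂[v_0,v_1,v_4] = [v_1,v_4] − [v_0,v_4] + [v_0,v_1],
  ∂[v_1,v_3,v_4] = [v_3,v_4] − [v_1,v_4] + [v_1,v_3].
As a 10×5 matrix over Z this has rank 5, with invariant factors (1,1,1,1,1).

Reading off H_k = ker ∂_k / im ∂_{k+1}:

  H_0: rank C_0 − rank ∂_1 = 5 − 4 = 1, and the invariant factors of ∂_1 are all 1, so H_0 = Z.
  H_1: rank ker ∂_1 − rank ∂_2 = (10 − 4) − 5 = 1, and the invariant factors of ∂_2 are all 1, so H_1 = Z.
  H_2: rank ker ∂_2 − rank ∂_3 = (5 − 5) − 0 = 0, and there is no ∂_3, so H_2 = 0.

As a check, the Euler characteristic is 5 − 10 + 5 = 0, which agrees with 1 − 1 + 0 = 0.

H_0 ≅ Z,  H_1 ≅ Z,  H_2 = 0.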